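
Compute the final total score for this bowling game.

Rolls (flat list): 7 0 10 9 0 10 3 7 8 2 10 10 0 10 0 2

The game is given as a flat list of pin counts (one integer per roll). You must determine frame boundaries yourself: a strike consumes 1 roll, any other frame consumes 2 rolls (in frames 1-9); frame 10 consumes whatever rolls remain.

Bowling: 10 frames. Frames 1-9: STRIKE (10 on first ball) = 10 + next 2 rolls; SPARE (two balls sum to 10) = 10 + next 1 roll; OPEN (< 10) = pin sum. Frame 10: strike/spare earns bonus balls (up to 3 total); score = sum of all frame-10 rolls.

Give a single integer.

Frame 1: OPEN (7+0=7). Cumulative: 7
Frame 2: STRIKE. 10 + next two rolls (9+0) = 19. Cumulative: 26
Frame 3: OPEN (9+0=9). Cumulative: 35
Frame 4: STRIKE. 10 + next two rolls (3+7) = 20. Cumulative: 55
Frame 5: SPARE (3+7=10). 10 + next roll (8) = 18. Cumulative: 73
Frame 6: SPARE (8+2=10). 10 + next roll (10) = 20. Cumulative: 93
Frame 7: STRIKE. 10 + next two rolls (10+0) = 20. Cumulative: 113
Frame 8: STRIKE. 10 + next two rolls (0+10) = 20. Cumulative: 133
Frame 9: SPARE (0+10=10). 10 + next roll (0) = 10. Cumulative: 143
Frame 10: OPEN. Sum of all frame-10 rolls (0+2) = 2. Cumulative: 145

Answer: 145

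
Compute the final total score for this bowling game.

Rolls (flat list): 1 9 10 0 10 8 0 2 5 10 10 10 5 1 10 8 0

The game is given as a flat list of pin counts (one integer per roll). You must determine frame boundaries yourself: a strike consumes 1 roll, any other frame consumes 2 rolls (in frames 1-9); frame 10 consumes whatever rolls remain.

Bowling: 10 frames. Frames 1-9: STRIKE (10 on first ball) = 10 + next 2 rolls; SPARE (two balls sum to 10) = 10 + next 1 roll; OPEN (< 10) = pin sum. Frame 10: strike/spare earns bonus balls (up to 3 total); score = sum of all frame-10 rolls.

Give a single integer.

Frame 1: SPARE (1+9=10). 10 + next roll (10) = 20. Cumulative: 20
Frame 2: STRIKE. 10 + next two rolls (0+10) = 20. Cumulative: 40
Frame 3: SPARE (0+10=10). 10 + next roll (8) = 18. Cumulative: 58
Frame 4: OPEN (8+0=8). Cumulative: 66
Frame 5: OPEN (2+5=7). Cumulative: 73
Frame 6: STRIKE. 10 + next two rolls (10+10) = 30. Cumulative: 103
Frame 7: STRIKE. 10 + next two rolls (10+5) = 25. Cumulative: 128
Frame 8: STRIKE. 10 + next two rolls (5+1) = 16. Cumulative: 144
Frame 9: OPEN (5+1=6). Cumulative: 150
Frame 10: STRIKE. Sum of all frame-10 rolls (10+8+0) = 18. Cumulative: 168

Answer: 168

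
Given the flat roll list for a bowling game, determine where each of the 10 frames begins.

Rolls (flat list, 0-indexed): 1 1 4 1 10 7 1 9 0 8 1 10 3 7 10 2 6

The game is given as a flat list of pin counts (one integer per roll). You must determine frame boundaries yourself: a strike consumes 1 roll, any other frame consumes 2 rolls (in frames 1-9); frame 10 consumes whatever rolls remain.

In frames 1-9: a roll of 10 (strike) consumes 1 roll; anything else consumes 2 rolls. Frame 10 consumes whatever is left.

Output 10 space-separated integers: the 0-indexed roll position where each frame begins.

Answer: 0 2 4 5 7 9 11 12 14 15

Derivation:
Frame 1 starts at roll index 0: rolls=1,1 (sum=2), consumes 2 rolls
Frame 2 starts at roll index 2: rolls=4,1 (sum=5), consumes 2 rolls
Frame 3 starts at roll index 4: roll=10 (strike), consumes 1 roll
Frame 4 starts at roll index 5: rolls=7,1 (sum=8), consumes 2 rolls
Frame 5 starts at roll index 7: rolls=9,0 (sum=9), consumes 2 rolls
Frame 6 starts at roll index 9: rolls=8,1 (sum=9), consumes 2 rolls
Frame 7 starts at roll index 11: roll=10 (strike), consumes 1 roll
Frame 8 starts at roll index 12: rolls=3,7 (sum=10), consumes 2 rolls
Frame 9 starts at roll index 14: roll=10 (strike), consumes 1 roll
Frame 10 starts at roll index 15: 2 remaining rolls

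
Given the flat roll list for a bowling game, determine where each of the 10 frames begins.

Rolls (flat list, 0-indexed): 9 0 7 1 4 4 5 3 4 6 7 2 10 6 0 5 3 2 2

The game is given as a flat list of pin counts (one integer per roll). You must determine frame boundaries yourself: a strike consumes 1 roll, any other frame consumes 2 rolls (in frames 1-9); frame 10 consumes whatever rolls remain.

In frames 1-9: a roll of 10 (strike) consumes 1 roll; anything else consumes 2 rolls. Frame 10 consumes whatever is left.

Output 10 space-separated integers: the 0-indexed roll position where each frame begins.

Frame 1 starts at roll index 0: rolls=9,0 (sum=9), consumes 2 rolls
Frame 2 starts at roll index 2: rolls=7,1 (sum=8), consumes 2 rolls
Frame 3 starts at roll index 4: rolls=4,4 (sum=8), consumes 2 rolls
Frame 4 starts at roll index 6: rolls=5,3 (sum=8), consumes 2 rolls
Frame 5 starts at roll index 8: rolls=4,6 (sum=10), consumes 2 rolls
Frame 6 starts at roll index 10: rolls=7,2 (sum=9), consumes 2 rolls
Frame 7 starts at roll index 12: roll=10 (strike), consumes 1 roll
Frame 8 starts at roll index 13: rolls=6,0 (sum=6), consumes 2 rolls
Frame 9 starts at roll index 15: rolls=5,3 (sum=8), consumes 2 rolls
Frame 10 starts at roll index 17: 2 remaining rolls

Answer: 0 2 4 6 8 10 12 13 15 17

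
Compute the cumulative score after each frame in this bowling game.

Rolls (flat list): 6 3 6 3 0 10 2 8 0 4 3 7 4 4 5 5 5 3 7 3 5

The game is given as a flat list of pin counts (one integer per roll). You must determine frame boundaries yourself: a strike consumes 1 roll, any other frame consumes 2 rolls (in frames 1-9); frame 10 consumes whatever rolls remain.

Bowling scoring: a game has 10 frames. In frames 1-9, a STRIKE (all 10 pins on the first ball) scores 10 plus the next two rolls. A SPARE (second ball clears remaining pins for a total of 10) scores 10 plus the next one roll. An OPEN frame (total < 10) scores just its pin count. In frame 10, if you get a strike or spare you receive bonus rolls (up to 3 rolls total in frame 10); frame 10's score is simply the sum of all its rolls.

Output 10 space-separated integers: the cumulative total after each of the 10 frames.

Frame 1: OPEN (6+3=9). Cumulative: 9
Frame 2: OPEN (6+3=9). Cumulative: 18
Frame 3: SPARE (0+10=10). 10 + next roll (2) = 12. Cumulative: 30
Frame 4: SPARE (2+8=10). 10 + next roll (0) = 10. Cumulative: 40
Frame 5: OPEN (0+4=4). Cumulative: 44
Frame 6: SPARE (3+7=10). 10 + next roll (4) = 14. Cumulative: 58
Frame 7: OPEN (4+4=8). Cumulative: 66
Frame 8: SPARE (5+5=10). 10 + next roll (5) = 15. Cumulative: 81
Frame 9: OPEN (5+3=8). Cumulative: 89
Frame 10: SPARE. Sum of all frame-10 rolls (7+3+5) = 15. Cumulative: 104

Answer: 9 18 30 40 44 58 66 81 89 104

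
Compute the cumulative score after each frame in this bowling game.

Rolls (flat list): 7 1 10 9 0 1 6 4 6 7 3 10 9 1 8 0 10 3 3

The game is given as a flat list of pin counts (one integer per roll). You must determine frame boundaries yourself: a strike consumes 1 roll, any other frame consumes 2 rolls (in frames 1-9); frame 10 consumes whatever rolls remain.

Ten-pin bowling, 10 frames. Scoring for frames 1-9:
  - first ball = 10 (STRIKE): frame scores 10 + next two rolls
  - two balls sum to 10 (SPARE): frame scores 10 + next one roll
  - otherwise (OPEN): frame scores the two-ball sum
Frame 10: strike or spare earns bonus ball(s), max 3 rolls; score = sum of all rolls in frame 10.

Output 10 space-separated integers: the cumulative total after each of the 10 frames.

Frame 1: OPEN (7+1=8). Cumulative: 8
Frame 2: STRIKE. 10 + next two rolls (9+0) = 19. Cumulative: 27
Frame 3: OPEN (9+0=9). Cumulative: 36
Frame 4: OPEN (1+6=7). Cumulative: 43
Frame 5: SPARE (4+6=10). 10 + next roll (7) = 17. Cumulative: 60
Frame 6: SPARE (7+3=10). 10 + next roll (10) = 20. Cumulative: 80
Frame 7: STRIKE. 10 + next two rolls (9+1) = 20. Cumulative: 100
Frame 8: SPARE (9+1=10). 10 + next roll (8) = 18. Cumulative: 118
Frame 9: OPEN (8+0=8). Cumulative: 126
Frame 10: STRIKE. Sum of all frame-10 rolls (10+3+3) = 16. Cumulative: 142

Answer: 8 27 36 43 60 80 100 118 126 142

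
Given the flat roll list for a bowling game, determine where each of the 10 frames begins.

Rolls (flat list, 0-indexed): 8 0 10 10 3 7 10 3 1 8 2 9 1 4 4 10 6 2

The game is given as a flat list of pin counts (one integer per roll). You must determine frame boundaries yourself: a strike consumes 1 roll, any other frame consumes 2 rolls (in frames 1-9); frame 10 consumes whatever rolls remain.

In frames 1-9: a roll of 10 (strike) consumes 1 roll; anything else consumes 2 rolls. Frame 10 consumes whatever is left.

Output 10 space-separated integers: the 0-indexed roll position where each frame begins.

Frame 1 starts at roll index 0: rolls=8,0 (sum=8), consumes 2 rolls
Frame 2 starts at roll index 2: roll=10 (strike), consumes 1 roll
Frame 3 starts at roll index 3: roll=10 (strike), consumes 1 roll
Frame 4 starts at roll index 4: rolls=3,7 (sum=10), consumes 2 rolls
Frame 5 starts at roll index 6: roll=10 (strike), consumes 1 roll
Frame 6 starts at roll index 7: rolls=3,1 (sum=4), consumes 2 rolls
Frame 7 starts at roll index 9: rolls=8,2 (sum=10), consumes 2 rolls
Frame 8 starts at roll index 11: rolls=9,1 (sum=10), consumes 2 rolls
Frame 9 starts at roll index 13: rolls=4,4 (sum=8), consumes 2 rolls
Frame 10 starts at roll index 15: 3 remaining rolls

Answer: 0 2 3 4 6 7 9 11 13 15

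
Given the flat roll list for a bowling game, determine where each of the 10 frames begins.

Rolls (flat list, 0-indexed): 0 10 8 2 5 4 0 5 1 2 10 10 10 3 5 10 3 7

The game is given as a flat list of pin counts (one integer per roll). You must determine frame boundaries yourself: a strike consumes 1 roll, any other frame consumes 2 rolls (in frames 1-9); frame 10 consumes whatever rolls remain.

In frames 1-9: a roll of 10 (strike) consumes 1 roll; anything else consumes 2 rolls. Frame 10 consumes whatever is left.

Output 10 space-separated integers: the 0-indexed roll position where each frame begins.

Frame 1 starts at roll index 0: rolls=0,10 (sum=10), consumes 2 rolls
Frame 2 starts at roll index 2: rolls=8,2 (sum=10), consumes 2 rolls
Frame 3 starts at roll index 4: rolls=5,4 (sum=9), consumes 2 rolls
Frame 4 starts at roll index 6: rolls=0,5 (sum=5), consumes 2 rolls
Frame 5 starts at roll index 8: rolls=1,2 (sum=3), consumes 2 rolls
Frame 6 starts at roll index 10: roll=10 (strike), consumes 1 roll
Frame 7 starts at roll index 11: roll=10 (strike), consumes 1 roll
Frame 8 starts at roll index 12: roll=10 (strike), consumes 1 roll
Frame 9 starts at roll index 13: rolls=3,5 (sum=8), consumes 2 rolls
Frame 10 starts at roll index 15: 3 remaining rolls

Answer: 0 2 4 6 8 10 11 12 13 15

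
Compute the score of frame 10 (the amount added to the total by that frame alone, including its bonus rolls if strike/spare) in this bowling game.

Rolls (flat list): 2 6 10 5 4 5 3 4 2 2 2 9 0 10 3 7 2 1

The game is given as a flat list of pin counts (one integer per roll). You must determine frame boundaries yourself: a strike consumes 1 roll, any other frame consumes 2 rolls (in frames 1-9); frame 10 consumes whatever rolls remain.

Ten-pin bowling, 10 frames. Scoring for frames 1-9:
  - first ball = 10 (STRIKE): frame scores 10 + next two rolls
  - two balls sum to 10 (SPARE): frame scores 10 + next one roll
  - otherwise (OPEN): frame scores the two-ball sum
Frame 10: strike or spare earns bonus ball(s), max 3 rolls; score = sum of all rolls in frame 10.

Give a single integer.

Answer: 3

Derivation:
Frame 1: OPEN (2+6=8). Cumulative: 8
Frame 2: STRIKE. 10 + next two rolls (5+4) = 19. Cumulative: 27
Frame 3: OPEN (5+4=9). Cumulative: 36
Frame 4: OPEN (5+3=8). Cumulative: 44
Frame 5: OPEN (4+2=6). Cumulative: 50
Frame 6: OPEN (2+2=4). Cumulative: 54
Frame 7: OPEN (9+0=9). Cumulative: 63
Frame 8: STRIKE. 10 + next two rolls (3+7) = 20. Cumulative: 83
Frame 9: SPARE (3+7=10). 10 + next roll (2) = 12. Cumulative: 95
Frame 10: OPEN. Sum of all frame-10 rolls (2+1) = 3. Cumulative: 98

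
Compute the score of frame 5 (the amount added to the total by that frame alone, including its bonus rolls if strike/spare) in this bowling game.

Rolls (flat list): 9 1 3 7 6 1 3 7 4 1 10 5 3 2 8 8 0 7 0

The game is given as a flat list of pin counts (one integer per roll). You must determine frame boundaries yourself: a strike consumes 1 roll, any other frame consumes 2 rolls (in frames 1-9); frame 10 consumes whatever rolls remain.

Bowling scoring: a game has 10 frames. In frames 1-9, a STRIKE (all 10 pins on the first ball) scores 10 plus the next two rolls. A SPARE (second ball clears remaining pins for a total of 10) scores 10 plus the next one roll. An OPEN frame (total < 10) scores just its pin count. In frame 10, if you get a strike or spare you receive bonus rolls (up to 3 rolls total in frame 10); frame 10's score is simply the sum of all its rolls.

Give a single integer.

Answer: 5

Derivation:
Frame 1: SPARE (9+1=10). 10 + next roll (3) = 13. Cumulative: 13
Frame 2: SPARE (3+7=10). 10 + next roll (6) = 16. Cumulative: 29
Frame 3: OPEN (6+1=7). Cumulative: 36
Frame 4: SPARE (3+7=10). 10 + next roll (4) = 14. Cumulative: 50
Frame 5: OPEN (4+1=5). Cumulative: 55
Frame 6: STRIKE. 10 + next two rolls (5+3) = 18. Cumulative: 73
Frame 7: OPEN (5+3=8). Cumulative: 81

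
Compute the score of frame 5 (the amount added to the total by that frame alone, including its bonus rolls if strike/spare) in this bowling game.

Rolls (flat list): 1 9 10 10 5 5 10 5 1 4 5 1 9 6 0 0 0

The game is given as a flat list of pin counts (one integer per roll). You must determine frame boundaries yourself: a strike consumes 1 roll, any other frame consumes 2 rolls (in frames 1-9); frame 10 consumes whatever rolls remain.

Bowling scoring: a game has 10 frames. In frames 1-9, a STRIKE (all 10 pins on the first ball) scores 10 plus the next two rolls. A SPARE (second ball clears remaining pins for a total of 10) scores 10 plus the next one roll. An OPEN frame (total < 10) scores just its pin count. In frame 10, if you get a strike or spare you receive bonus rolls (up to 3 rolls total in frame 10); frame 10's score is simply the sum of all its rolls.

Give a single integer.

Frame 1: SPARE (1+9=10). 10 + next roll (10) = 20. Cumulative: 20
Frame 2: STRIKE. 10 + next two rolls (10+5) = 25. Cumulative: 45
Frame 3: STRIKE. 10 + next two rolls (5+5) = 20. Cumulative: 65
Frame 4: SPARE (5+5=10). 10 + next roll (10) = 20. Cumulative: 85
Frame 5: STRIKE. 10 + next two rolls (5+1) = 16. Cumulative: 101
Frame 6: OPEN (5+1=6). Cumulative: 107
Frame 7: OPEN (4+5=9). Cumulative: 116

Answer: 16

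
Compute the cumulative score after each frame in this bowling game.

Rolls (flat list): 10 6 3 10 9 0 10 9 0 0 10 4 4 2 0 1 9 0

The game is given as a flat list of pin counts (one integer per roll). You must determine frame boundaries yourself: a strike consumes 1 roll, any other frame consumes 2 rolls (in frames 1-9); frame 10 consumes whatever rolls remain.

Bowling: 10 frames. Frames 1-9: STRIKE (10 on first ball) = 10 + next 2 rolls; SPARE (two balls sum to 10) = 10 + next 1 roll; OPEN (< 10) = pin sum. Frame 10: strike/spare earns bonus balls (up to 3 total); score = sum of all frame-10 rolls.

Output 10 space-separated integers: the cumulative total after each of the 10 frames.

Answer: 19 28 47 56 75 84 98 106 108 118

Derivation:
Frame 1: STRIKE. 10 + next two rolls (6+3) = 19. Cumulative: 19
Frame 2: OPEN (6+3=9). Cumulative: 28
Frame 3: STRIKE. 10 + next two rolls (9+0) = 19. Cumulative: 47
Frame 4: OPEN (9+0=9). Cumulative: 56
Frame 5: STRIKE. 10 + next two rolls (9+0) = 19. Cumulative: 75
Frame 6: OPEN (9+0=9). Cumulative: 84
Frame 7: SPARE (0+10=10). 10 + next roll (4) = 14. Cumulative: 98
Frame 8: OPEN (4+4=8). Cumulative: 106
Frame 9: OPEN (2+0=2). Cumulative: 108
Frame 10: SPARE. Sum of all frame-10 rolls (1+9+0) = 10. Cumulative: 118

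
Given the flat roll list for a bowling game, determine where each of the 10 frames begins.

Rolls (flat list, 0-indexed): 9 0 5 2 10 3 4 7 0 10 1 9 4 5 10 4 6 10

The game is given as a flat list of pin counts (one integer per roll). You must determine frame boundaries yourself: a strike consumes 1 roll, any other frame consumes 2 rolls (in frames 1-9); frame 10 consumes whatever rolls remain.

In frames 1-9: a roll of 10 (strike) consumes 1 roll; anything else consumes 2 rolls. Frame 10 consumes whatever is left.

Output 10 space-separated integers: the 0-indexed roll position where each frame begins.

Frame 1 starts at roll index 0: rolls=9,0 (sum=9), consumes 2 rolls
Frame 2 starts at roll index 2: rolls=5,2 (sum=7), consumes 2 rolls
Frame 3 starts at roll index 4: roll=10 (strike), consumes 1 roll
Frame 4 starts at roll index 5: rolls=3,4 (sum=7), consumes 2 rolls
Frame 5 starts at roll index 7: rolls=7,0 (sum=7), consumes 2 rolls
Frame 6 starts at roll index 9: roll=10 (strike), consumes 1 roll
Frame 7 starts at roll index 10: rolls=1,9 (sum=10), consumes 2 rolls
Frame 8 starts at roll index 12: rolls=4,5 (sum=9), consumes 2 rolls
Frame 9 starts at roll index 14: roll=10 (strike), consumes 1 roll
Frame 10 starts at roll index 15: 3 remaining rolls

Answer: 0 2 4 5 7 9 10 12 14 15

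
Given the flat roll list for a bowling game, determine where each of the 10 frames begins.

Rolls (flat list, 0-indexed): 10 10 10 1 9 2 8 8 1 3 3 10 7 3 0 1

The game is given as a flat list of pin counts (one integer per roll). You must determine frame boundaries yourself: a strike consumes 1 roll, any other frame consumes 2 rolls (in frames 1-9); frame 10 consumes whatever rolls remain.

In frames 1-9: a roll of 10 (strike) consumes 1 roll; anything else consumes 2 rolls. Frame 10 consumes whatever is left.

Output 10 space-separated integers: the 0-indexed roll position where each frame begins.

Answer: 0 1 2 3 5 7 9 11 12 14

Derivation:
Frame 1 starts at roll index 0: roll=10 (strike), consumes 1 roll
Frame 2 starts at roll index 1: roll=10 (strike), consumes 1 roll
Frame 3 starts at roll index 2: roll=10 (strike), consumes 1 roll
Frame 4 starts at roll index 3: rolls=1,9 (sum=10), consumes 2 rolls
Frame 5 starts at roll index 5: rolls=2,8 (sum=10), consumes 2 rolls
Frame 6 starts at roll index 7: rolls=8,1 (sum=9), consumes 2 rolls
Frame 7 starts at roll index 9: rolls=3,3 (sum=6), consumes 2 rolls
Frame 8 starts at roll index 11: roll=10 (strike), consumes 1 roll
Frame 9 starts at roll index 12: rolls=7,3 (sum=10), consumes 2 rolls
Frame 10 starts at roll index 14: 2 remaining rolls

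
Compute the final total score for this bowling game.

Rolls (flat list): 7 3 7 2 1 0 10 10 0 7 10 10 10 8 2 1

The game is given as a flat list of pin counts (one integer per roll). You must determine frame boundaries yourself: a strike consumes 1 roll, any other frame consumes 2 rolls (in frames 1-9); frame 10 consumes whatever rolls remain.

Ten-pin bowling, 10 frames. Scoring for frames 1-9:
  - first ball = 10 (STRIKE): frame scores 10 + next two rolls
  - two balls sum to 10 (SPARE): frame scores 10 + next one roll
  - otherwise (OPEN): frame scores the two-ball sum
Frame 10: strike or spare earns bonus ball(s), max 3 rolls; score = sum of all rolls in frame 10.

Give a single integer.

Frame 1: SPARE (7+3=10). 10 + next roll (7) = 17. Cumulative: 17
Frame 2: OPEN (7+2=9). Cumulative: 26
Frame 3: OPEN (1+0=1). Cumulative: 27
Frame 4: STRIKE. 10 + next two rolls (10+0) = 20. Cumulative: 47
Frame 5: STRIKE. 10 + next two rolls (0+7) = 17. Cumulative: 64
Frame 6: OPEN (0+7=7). Cumulative: 71
Frame 7: STRIKE. 10 + next two rolls (10+10) = 30. Cumulative: 101
Frame 8: STRIKE. 10 + next two rolls (10+8) = 28. Cumulative: 129
Frame 9: STRIKE. 10 + next two rolls (8+2) = 20. Cumulative: 149
Frame 10: SPARE. Sum of all frame-10 rolls (8+2+1) = 11. Cumulative: 160

Answer: 160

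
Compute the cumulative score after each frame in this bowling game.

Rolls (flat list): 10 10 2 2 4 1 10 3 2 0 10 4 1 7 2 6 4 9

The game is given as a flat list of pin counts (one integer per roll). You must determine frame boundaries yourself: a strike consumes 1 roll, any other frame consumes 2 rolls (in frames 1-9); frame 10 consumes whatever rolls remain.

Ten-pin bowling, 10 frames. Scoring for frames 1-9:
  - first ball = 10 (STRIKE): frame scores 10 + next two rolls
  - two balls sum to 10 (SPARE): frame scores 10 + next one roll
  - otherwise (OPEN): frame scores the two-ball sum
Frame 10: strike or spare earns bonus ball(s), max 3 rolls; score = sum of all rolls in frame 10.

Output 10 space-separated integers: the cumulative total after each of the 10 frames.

Frame 1: STRIKE. 10 + next two rolls (10+2) = 22. Cumulative: 22
Frame 2: STRIKE. 10 + next two rolls (2+2) = 14. Cumulative: 36
Frame 3: OPEN (2+2=4). Cumulative: 40
Frame 4: OPEN (4+1=5). Cumulative: 45
Frame 5: STRIKE. 10 + next two rolls (3+2) = 15. Cumulative: 60
Frame 6: OPEN (3+2=5). Cumulative: 65
Frame 7: SPARE (0+10=10). 10 + next roll (4) = 14. Cumulative: 79
Frame 8: OPEN (4+1=5). Cumulative: 84
Frame 9: OPEN (7+2=9). Cumulative: 93
Frame 10: SPARE. Sum of all frame-10 rolls (6+4+9) = 19. Cumulative: 112

Answer: 22 36 40 45 60 65 79 84 93 112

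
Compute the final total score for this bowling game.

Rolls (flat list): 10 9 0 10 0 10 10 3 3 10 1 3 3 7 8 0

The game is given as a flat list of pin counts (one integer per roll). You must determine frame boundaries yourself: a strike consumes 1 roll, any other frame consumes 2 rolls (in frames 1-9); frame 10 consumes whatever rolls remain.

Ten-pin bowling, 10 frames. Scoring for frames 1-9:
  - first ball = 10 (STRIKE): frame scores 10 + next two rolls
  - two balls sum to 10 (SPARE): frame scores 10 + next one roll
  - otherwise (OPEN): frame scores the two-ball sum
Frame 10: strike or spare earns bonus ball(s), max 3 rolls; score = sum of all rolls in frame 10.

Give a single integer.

Answer: 134

Derivation:
Frame 1: STRIKE. 10 + next two rolls (9+0) = 19. Cumulative: 19
Frame 2: OPEN (9+0=9). Cumulative: 28
Frame 3: STRIKE. 10 + next two rolls (0+10) = 20. Cumulative: 48
Frame 4: SPARE (0+10=10). 10 + next roll (10) = 20. Cumulative: 68
Frame 5: STRIKE. 10 + next two rolls (3+3) = 16. Cumulative: 84
Frame 6: OPEN (3+3=6). Cumulative: 90
Frame 7: STRIKE. 10 + next two rolls (1+3) = 14. Cumulative: 104
Frame 8: OPEN (1+3=4). Cumulative: 108
Frame 9: SPARE (3+7=10). 10 + next roll (8) = 18. Cumulative: 126
Frame 10: OPEN. Sum of all frame-10 rolls (8+0) = 8. Cumulative: 134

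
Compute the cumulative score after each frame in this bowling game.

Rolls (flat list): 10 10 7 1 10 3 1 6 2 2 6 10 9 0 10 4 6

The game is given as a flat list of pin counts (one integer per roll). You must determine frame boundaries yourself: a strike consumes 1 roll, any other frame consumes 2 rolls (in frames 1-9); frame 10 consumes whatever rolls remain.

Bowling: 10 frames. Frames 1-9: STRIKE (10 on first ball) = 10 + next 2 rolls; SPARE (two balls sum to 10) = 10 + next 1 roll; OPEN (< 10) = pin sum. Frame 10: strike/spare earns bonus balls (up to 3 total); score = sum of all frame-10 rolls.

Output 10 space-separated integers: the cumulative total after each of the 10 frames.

Answer: 27 45 53 67 71 79 87 106 115 135

Derivation:
Frame 1: STRIKE. 10 + next two rolls (10+7) = 27. Cumulative: 27
Frame 2: STRIKE. 10 + next two rolls (7+1) = 18. Cumulative: 45
Frame 3: OPEN (7+1=8). Cumulative: 53
Frame 4: STRIKE. 10 + next two rolls (3+1) = 14. Cumulative: 67
Frame 5: OPEN (3+1=4). Cumulative: 71
Frame 6: OPEN (6+2=8). Cumulative: 79
Frame 7: OPEN (2+6=8). Cumulative: 87
Frame 8: STRIKE. 10 + next two rolls (9+0) = 19. Cumulative: 106
Frame 9: OPEN (9+0=9). Cumulative: 115
Frame 10: STRIKE. Sum of all frame-10 rolls (10+4+6) = 20. Cumulative: 135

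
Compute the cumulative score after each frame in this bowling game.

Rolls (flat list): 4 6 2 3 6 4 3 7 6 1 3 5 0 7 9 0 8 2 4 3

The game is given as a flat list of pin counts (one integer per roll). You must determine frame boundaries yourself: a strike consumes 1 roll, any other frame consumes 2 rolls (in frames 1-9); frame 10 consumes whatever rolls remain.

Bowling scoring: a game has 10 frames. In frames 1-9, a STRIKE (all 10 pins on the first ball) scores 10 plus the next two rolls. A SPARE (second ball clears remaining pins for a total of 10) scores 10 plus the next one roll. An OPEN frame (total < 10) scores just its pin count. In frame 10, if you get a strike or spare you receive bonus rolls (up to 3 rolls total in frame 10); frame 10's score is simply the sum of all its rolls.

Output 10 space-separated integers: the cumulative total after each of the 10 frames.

Answer: 12 17 30 46 53 61 68 77 91 98

Derivation:
Frame 1: SPARE (4+6=10). 10 + next roll (2) = 12. Cumulative: 12
Frame 2: OPEN (2+3=5). Cumulative: 17
Frame 3: SPARE (6+4=10). 10 + next roll (3) = 13. Cumulative: 30
Frame 4: SPARE (3+7=10). 10 + next roll (6) = 16. Cumulative: 46
Frame 5: OPEN (6+1=7). Cumulative: 53
Frame 6: OPEN (3+5=8). Cumulative: 61
Frame 7: OPEN (0+7=7). Cumulative: 68
Frame 8: OPEN (9+0=9). Cumulative: 77
Frame 9: SPARE (8+2=10). 10 + next roll (4) = 14. Cumulative: 91
Frame 10: OPEN. Sum of all frame-10 rolls (4+3) = 7. Cumulative: 98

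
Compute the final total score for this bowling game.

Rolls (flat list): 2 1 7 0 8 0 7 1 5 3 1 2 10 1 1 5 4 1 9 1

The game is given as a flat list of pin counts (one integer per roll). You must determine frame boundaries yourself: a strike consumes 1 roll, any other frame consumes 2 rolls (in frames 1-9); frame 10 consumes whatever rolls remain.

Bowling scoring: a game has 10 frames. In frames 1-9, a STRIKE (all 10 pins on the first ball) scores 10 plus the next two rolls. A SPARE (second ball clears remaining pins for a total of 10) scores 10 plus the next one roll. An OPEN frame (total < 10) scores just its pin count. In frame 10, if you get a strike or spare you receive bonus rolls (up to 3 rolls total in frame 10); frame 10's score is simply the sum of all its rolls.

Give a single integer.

Frame 1: OPEN (2+1=3). Cumulative: 3
Frame 2: OPEN (7+0=7). Cumulative: 10
Frame 3: OPEN (8+0=8). Cumulative: 18
Frame 4: OPEN (7+1=8). Cumulative: 26
Frame 5: OPEN (5+3=8). Cumulative: 34
Frame 6: OPEN (1+2=3). Cumulative: 37
Frame 7: STRIKE. 10 + next two rolls (1+1) = 12. Cumulative: 49
Frame 8: OPEN (1+1=2). Cumulative: 51
Frame 9: OPEN (5+4=9). Cumulative: 60
Frame 10: SPARE. Sum of all frame-10 rolls (1+9+1) = 11. Cumulative: 71

Answer: 71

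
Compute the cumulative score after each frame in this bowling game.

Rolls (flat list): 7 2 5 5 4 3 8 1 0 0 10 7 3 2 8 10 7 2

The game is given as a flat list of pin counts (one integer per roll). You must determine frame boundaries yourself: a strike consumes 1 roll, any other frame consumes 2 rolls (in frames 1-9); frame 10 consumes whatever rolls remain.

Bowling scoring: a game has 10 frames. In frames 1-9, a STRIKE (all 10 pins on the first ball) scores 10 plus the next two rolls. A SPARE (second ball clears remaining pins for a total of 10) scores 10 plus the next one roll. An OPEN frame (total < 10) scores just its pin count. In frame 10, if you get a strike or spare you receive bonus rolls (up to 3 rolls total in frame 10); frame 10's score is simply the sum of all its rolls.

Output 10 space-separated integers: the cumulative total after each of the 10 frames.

Frame 1: OPEN (7+2=9). Cumulative: 9
Frame 2: SPARE (5+5=10). 10 + next roll (4) = 14. Cumulative: 23
Frame 3: OPEN (4+3=7). Cumulative: 30
Frame 4: OPEN (8+1=9). Cumulative: 39
Frame 5: OPEN (0+0=0). Cumulative: 39
Frame 6: STRIKE. 10 + next two rolls (7+3) = 20. Cumulative: 59
Frame 7: SPARE (7+3=10). 10 + next roll (2) = 12. Cumulative: 71
Frame 8: SPARE (2+8=10). 10 + next roll (10) = 20. Cumulative: 91
Frame 9: STRIKE. 10 + next two rolls (7+2) = 19. Cumulative: 110
Frame 10: OPEN. Sum of all frame-10 rolls (7+2) = 9. Cumulative: 119

Answer: 9 23 30 39 39 59 71 91 110 119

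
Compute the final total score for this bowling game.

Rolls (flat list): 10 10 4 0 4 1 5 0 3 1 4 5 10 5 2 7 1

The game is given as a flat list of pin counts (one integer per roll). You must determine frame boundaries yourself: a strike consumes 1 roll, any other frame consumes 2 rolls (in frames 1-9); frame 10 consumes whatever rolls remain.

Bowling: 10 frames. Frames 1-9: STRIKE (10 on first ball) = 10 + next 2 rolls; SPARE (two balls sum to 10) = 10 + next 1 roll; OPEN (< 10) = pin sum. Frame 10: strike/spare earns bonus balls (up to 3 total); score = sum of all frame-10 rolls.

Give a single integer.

Frame 1: STRIKE. 10 + next two rolls (10+4) = 24. Cumulative: 24
Frame 2: STRIKE. 10 + next two rolls (4+0) = 14. Cumulative: 38
Frame 3: OPEN (4+0=4). Cumulative: 42
Frame 4: OPEN (4+1=5). Cumulative: 47
Frame 5: OPEN (5+0=5). Cumulative: 52
Frame 6: OPEN (3+1=4). Cumulative: 56
Frame 7: OPEN (4+5=9). Cumulative: 65
Frame 8: STRIKE. 10 + next two rolls (5+2) = 17. Cumulative: 82
Frame 9: OPEN (5+2=7). Cumulative: 89
Frame 10: OPEN. Sum of all frame-10 rolls (7+1) = 8. Cumulative: 97

Answer: 97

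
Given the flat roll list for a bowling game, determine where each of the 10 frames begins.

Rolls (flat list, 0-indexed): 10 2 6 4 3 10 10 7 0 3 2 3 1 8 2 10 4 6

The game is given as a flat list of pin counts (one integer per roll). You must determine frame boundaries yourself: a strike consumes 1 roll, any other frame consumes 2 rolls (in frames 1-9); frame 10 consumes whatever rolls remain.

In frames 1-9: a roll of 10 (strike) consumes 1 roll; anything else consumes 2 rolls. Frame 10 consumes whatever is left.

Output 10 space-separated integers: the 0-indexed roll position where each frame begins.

Frame 1 starts at roll index 0: roll=10 (strike), consumes 1 roll
Frame 2 starts at roll index 1: rolls=2,6 (sum=8), consumes 2 rolls
Frame 3 starts at roll index 3: rolls=4,3 (sum=7), consumes 2 rolls
Frame 4 starts at roll index 5: roll=10 (strike), consumes 1 roll
Frame 5 starts at roll index 6: roll=10 (strike), consumes 1 roll
Frame 6 starts at roll index 7: rolls=7,0 (sum=7), consumes 2 rolls
Frame 7 starts at roll index 9: rolls=3,2 (sum=5), consumes 2 rolls
Frame 8 starts at roll index 11: rolls=3,1 (sum=4), consumes 2 rolls
Frame 9 starts at roll index 13: rolls=8,2 (sum=10), consumes 2 rolls
Frame 10 starts at roll index 15: 3 remaining rolls

Answer: 0 1 3 5 6 7 9 11 13 15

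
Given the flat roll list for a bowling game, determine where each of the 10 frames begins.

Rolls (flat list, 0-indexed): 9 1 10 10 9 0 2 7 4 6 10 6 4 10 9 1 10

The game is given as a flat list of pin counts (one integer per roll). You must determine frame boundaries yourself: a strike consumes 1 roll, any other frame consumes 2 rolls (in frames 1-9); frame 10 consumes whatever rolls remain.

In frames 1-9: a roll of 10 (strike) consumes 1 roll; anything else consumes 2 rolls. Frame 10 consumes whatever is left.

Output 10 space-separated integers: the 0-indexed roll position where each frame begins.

Answer: 0 2 3 4 6 8 10 11 13 14

Derivation:
Frame 1 starts at roll index 0: rolls=9,1 (sum=10), consumes 2 rolls
Frame 2 starts at roll index 2: roll=10 (strike), consumes 1 roll
Frame 3 starts at roll index 3: roll=10 (strike), consumes 1 roll
Frame 4 starts at roll index 4: rolls=9,0 (sum=9), consumes 2 rolls
Frame 5 starts at roll index 6: rolls=2,7 (sum=9), consumes 2 rolls
Frame 6 starts at roll index 8: rolls=4,6 (sum=10), consumes 2 rolls
Frame 7 starts at roll index 10: roll=10 (strike), consumes 1 roll
Frame 8 starts at roll index 11: rolls=6,4 (sum=10), consumes 2 rolls
Frame 9 starts at roll index 13: roll=10 (strike), consumes 1 roll
Frame 10 starts at roll index 14: 3 remaining rolls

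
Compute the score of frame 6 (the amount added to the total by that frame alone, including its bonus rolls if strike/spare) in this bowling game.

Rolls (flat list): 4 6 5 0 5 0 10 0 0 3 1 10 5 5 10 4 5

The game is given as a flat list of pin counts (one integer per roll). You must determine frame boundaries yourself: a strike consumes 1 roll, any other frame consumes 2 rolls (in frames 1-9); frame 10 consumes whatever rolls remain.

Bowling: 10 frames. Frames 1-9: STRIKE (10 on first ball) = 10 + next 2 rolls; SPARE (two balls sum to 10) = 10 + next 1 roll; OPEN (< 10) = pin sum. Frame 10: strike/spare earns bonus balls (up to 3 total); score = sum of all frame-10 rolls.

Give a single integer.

Answer: 4

Derivation:
Frame 1: SPARE (4+6=10). 10 + next roll (5) = 15. Cumulative: 15
Frame 2: OPEN (5+0=5). Cumulative: 20
Frame 3: OPEN (5+0=5). Cumulative: 25
Frame 4: STRIKE. 10 + next two rolls (0+0) = 10. Cumulative: 35
Frame 5: OPEN (0+0=0). Cumulative: 35
Frame 6: OPEN (3+1=4). Cumulative: 39
Frame 7: STRIKE. 10 + next two rolls (5+5) = 20. Cumulative: 59
Frame 8: SPARE (5+5=10). 10 + next roll (10) = 20. Cumulative: 79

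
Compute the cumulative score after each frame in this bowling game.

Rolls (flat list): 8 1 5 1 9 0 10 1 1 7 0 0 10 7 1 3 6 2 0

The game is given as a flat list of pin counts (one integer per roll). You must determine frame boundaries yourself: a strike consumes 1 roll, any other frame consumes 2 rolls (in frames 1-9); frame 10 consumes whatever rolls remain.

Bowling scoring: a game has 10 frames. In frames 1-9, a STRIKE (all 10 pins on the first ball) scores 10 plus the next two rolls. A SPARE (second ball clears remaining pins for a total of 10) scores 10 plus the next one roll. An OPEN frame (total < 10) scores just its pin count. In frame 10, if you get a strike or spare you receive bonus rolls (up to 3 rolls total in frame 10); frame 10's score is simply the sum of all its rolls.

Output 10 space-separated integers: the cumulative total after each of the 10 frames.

Frame 1: OPEN (8+1=9). Cumulative: 9
Frame 2: OPEN (5+1=6). Cumulative: 15
Frame 3: OPEN (9+0=9). Cumulative: 24
Frame 4: STRIKE. 10 + next two rolls (1+1) = 12. Cumulative: 36
Frame 5: OPEN (1+1=2). Cumulative: 38
Frame 6: OPEN (7+0=7). Cumulative: 45
Frame 7: SPARE (0+10=10). 10 + next roll (7) = 17. Cumulative: 62
Frame 8: OPEN (7+1=8). Cumulative: 70
Frame 9: OPEN (3+6=9). Cumulative: 79
Frame 10: OPEN. Sum of all frame-10 rolls (2+0) = 2. Cumulative: 81

Answer: 9 15 24 36 38 45 62 70 79 81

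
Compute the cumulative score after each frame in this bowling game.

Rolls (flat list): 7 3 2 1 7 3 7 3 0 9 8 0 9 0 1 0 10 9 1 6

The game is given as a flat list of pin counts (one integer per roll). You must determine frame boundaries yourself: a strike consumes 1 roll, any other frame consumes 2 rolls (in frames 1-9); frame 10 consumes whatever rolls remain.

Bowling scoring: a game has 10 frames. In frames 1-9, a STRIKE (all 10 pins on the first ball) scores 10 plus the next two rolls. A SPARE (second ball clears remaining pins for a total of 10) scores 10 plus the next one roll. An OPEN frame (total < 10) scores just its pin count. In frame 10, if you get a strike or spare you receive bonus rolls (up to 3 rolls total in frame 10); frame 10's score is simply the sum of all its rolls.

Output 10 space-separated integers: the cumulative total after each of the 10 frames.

Answer: 12 15 32 42 51 59 68 69 89 105

Derivation:
Frame 1: SPARE (7+3=10). 10 + next roll (2) = 12. Cumulative: 12
Frame 2: OPEN (2+1=3). Cumulative: 15
Frame 3: SPARE (7+3=10). 10 + next roll (7) = 17. Cumulative: 32
Frame 4: SPARE (7+3=10). 10 + next roll (0) = 10. Cumulative: 42
Frame 5: OPEN (0+9=9). Cumulative: 51
Frame 6: OPEN (8+0=8). Cumulative: 59
Frame 7: OPEN (9+0=9). Cumulative: 68
Frame 8: OPEN (1+0=1). Cumulative: 69
Frame 9: STRIKE. 10 + next two rolls (9+1) = 20. Cumulative: 89
Frame 10: SPARE. Sum of all frame-10 rolls (9+1+6) = 16. Cumulative: 105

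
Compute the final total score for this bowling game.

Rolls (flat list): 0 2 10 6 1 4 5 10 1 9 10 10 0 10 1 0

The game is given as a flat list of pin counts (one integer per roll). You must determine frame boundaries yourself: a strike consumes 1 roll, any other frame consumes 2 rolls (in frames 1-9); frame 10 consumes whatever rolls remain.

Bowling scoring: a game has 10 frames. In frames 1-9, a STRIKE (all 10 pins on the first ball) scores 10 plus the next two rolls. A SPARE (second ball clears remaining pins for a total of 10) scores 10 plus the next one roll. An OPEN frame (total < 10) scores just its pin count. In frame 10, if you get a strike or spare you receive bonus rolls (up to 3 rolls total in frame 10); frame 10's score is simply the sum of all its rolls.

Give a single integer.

Frame 1: OPEN (0+2=2). Cumulative: 2
Frame 2: STRIKE. 10 + next two rolls (6+1) = 17. Cumulative: 19
Frame 3: OPEN (6+1=7). Cumulative: 26
Frame 4: OPEN (4+5=9). Cumulative: 35
Frame 5: STRIKE. 10 + next two rolls (1+9) = 20. Cumulative: 55
Frame 6: SPARE (1+9=10). 10 + next roll (10) = 20. Cumulative: 75
Frame 7: STRIKE. 10 + next two rolls (10+0) = 20. Cumulative: 95
Frame 8: STRIKE. 10 + next two rolls (0+10) = 20. Cumulative: 115
Frame 9: SPARE (0+10=10). 10 + next roll (1) = 11. Cumulative: 126
Frame 10: OPEN. Sum of all frame-10 rolls (1+0) = 1. Cumulative: 127

Answer: 127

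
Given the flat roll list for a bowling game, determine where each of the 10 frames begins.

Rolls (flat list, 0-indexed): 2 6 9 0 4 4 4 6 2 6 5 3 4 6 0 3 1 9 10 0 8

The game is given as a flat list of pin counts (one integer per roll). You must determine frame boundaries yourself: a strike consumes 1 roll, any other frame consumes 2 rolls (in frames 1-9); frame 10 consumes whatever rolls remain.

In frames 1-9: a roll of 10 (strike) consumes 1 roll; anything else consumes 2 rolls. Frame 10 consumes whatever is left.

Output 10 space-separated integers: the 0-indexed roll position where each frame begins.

Answer: 0 2 4 6 8 10 12 14 16 18

Derivation:
Frame 1 starts at roll index 0: rolls=2,6 (sum=8), consumes 2 rolls
Frame 2 starts at roll index 2: rolls=9,0 (sum=9), consumes 2 rolls
Frame 3 starts at roll index 4: rolls=4,4 (sum=8), consumes 2 rolls
Frame 4 starts at roll index 6: rolls=4,6 (sum=10), consumes 2 rolls
Frame 5 starts at roll index 8: rolls=2,6 (sum=8), consumes 2 rolls
Frame 6 starts at roll index 10: rolls=5,3 (sum=8), consumes 2 rolls
Frame 7 starts at roll index 12: rolls=4,6 (sum=10), consumes 2 rolls
Frame 8 starts at roll index 14: rolls=0,3 (sum=3), consumes 2 rolls
Frame 9 starts at roll index 16: rolls=1,9 (sum=10), consumes 2 rolls
Frame 10 starts at roll index 18: 3 remaining rolls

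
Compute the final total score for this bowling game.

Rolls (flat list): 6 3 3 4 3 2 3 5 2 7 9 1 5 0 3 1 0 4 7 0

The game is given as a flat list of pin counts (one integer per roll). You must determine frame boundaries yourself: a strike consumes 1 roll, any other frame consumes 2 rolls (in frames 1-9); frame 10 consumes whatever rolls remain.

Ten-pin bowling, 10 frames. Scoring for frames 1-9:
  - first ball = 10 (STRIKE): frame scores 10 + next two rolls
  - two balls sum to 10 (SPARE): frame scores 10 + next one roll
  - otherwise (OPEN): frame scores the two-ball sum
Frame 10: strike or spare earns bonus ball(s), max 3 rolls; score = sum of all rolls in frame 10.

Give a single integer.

Frame 1: OPEN (6+3=9). Cumulative: 9
Frame 2: OPEN (3+4=7). Cumulative: 16
Frame 3: OPEN (3+2=5). Cumulative: 21
Frame 4: OPEN (3+5=8). Cumulative: 29
Frame 5: OPEN (2+7=9). Cumulative: 38
Frame 6: SPARE (9+1=10). 10 + next roll (5) = 15. Cumulative: 53
Frame 7: OPEN (5+0=5). Cumulative: 58
Frame 8: OPEN (3+1=4). Cumulative: 62
Frame 9: OPEN (0+4=4). Cumulative: 66
Frame 10: OPEN. Sum of all frame-10 rolls (7+0) = 7. Cumulative: 73

Answer: 73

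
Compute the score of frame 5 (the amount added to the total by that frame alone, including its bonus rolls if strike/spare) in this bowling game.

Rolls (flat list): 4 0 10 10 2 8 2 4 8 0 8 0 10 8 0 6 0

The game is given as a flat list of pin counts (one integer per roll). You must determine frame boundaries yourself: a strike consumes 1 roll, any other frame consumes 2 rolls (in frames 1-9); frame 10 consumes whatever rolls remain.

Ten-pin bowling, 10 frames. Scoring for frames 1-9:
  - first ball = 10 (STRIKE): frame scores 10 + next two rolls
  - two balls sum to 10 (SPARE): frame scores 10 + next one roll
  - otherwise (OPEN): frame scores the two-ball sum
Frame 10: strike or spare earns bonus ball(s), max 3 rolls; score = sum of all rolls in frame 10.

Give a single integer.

Frame 1: OPEN (4+0=4). Cumulative: 4
Frame 2: STRIKE. 10 + next two rolls (10+2) = 22. Cumulative: 26
Frame 3: STRIKE. 10 + next two rolls (2+8) = 20. Cumulative: 46
Frame 4: SPARE (2+8=10). 10 + next roll (2) = 12. Cumulative: 58
Frame 5: OPEN (2+4=6). Cumulative: 64
Frame 6: OPEN (8+0=8). Cumulative: 72
Frame 7: OPEN (8+0=8). Cumulative: 80

Answer: 6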